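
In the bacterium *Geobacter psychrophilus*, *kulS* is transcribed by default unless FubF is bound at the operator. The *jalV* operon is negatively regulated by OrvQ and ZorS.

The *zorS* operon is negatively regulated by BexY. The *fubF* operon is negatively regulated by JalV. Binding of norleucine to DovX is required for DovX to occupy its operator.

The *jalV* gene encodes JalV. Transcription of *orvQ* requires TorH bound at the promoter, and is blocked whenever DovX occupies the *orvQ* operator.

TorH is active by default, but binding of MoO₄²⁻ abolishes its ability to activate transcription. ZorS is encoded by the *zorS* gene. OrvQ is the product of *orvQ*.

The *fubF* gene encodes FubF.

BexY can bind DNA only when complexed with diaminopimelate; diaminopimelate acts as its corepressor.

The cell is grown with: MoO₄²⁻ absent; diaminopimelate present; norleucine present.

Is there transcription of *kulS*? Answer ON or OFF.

Norleucine is present, so DovX is active.
MoO₄²⁻ is absent, so TorH is active.
With repressor DovX bound, *orvQ* is not transcribed.
So OrvQ is not produced.
Diaminopimelate is present, so BexY is active.
With repressor BexY bound, *zorS* is not transcribed.
So ZorS is not produced.
With no repressor bound, *jalV* is transcribed.
So JalV is produced and active.
With repressor JalV bound, *fubF* is not transcribed.
So FubF is not produced.
With no repressor bound, *kulS* is transcribed.

ON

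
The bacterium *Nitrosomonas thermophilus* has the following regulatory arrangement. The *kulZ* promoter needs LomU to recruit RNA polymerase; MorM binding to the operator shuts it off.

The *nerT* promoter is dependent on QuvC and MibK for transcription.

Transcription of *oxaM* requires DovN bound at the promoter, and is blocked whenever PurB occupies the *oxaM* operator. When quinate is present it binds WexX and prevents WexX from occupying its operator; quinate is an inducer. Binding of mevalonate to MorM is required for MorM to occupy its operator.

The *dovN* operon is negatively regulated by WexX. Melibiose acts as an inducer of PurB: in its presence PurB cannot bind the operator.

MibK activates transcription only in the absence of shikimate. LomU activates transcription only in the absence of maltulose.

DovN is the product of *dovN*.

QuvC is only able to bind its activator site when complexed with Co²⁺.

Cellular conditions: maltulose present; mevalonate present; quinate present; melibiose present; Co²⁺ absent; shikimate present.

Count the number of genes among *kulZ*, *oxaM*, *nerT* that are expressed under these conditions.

1

Mevalonate is present, so MorM is active.
Maltulose is present, so LomU is inactive.
With repressor MorM bound, *kulZ* is not transcribed.
→ *kulZ* is OFF.
Melibiose is present, so PurB is inactive.
Quinate is present, so WexX is inactive.
With no repressor bound, *dovN* is transcribed.
So DovN is produced and active.
No repressor is bound and DovN is active, so *oxaM* is transcribed.
→ *oxaM* is ON.
Co²⁺ is absent, so QuvC is inactive.
Shikimate is present, so MibK is inactive.
Required activator QuvC is absent, so *nerT* is not transcribed.
→ *nerT* is OFF.
1 of the 3 genes is transcribed.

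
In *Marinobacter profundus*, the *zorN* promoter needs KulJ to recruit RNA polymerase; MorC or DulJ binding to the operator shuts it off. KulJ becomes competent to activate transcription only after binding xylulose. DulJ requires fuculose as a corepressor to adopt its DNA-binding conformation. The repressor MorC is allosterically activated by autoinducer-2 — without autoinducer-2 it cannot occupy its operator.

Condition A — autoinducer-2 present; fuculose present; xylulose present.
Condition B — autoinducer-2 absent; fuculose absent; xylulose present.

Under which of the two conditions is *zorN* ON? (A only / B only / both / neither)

B only

Condition A:
Autoinducer-2 is present, so MorC is active.
Fuculose is present, so DulJ is active.
Xylulose is present, so KulJ is active.
With repressor MorC bound, *zorN* is not transcribed.
→ *zorN* is OFF in A.
Condition B:
Autoinducer-2 is absent, so MorC is inactive.
Fuculose is absent, so DulJ is inactive.
Xylulose is present, so KulJ is active.
No repressor is bound and KulJ is active, so *zorN* is transcribed.
→ *zorN* is ON in B.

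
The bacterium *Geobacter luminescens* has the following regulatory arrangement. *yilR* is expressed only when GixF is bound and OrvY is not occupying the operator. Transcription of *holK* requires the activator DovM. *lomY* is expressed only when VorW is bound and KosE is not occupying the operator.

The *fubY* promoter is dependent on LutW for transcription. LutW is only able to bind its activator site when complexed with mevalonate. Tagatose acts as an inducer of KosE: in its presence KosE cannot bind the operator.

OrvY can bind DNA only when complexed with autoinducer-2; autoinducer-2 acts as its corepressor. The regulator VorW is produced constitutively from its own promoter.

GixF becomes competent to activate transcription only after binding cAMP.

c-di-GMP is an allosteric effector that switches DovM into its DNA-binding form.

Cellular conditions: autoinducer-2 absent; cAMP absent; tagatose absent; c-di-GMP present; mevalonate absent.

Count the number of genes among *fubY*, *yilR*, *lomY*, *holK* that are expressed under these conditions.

1

Mevalonate is absent, so LutW is inactive.
Required activator LutW is absent, so *fubY* is not transcribed.
→ *fubY* is OFF.
Autoinducer-2 is absent, so OrvY is inactive.
cAMP is absent, so GixF is inactive.
Required activator GixF is absent, so *yilR* is not transcribed.
→ *yilR* is OFF.
VorW is produced constitutively and is active.
Tagatose is absent, so KosE is active.
With repressor KosE bound, *lomY* is not transcribed.
→ *lomY* is OFF.
c-di-GMP is present, so DovM is active.
No repressor is bound and DovM is active, so *holK* is transcribed.
→ *holK* is ON.
1 of the 4 genes is transcribed.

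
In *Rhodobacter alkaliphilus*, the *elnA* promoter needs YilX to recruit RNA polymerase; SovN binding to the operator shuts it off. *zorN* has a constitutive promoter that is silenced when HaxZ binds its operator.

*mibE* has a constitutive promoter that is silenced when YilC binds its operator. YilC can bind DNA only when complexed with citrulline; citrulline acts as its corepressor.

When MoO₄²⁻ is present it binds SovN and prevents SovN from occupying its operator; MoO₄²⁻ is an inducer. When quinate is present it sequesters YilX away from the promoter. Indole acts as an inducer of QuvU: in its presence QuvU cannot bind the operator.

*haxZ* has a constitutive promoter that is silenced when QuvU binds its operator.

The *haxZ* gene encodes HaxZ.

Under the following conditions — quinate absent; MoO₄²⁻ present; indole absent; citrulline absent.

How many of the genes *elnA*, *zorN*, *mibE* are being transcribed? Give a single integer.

Quinate is absent, so YilX is active.
MoO₄²⁻ is present, so SovN is inactive.
No repressor is bound and YilX is active, so *elnA* is transcribed.
→ *elnA* is ON.
Indole is absent, so QuvU is active.
With repressor QuvU bound, *haxZ* is not transcribed.
So HaxZ is not produced.
With no repressor bound, *zorN* is transcribed.
→ *zorN* is ON.
Citrulline is absent, so YilC is inactive.
With no repressor bound, *mibE* is transcribed.
→ *mibE* is ON.
3 of the 3 genes are transcribed.

3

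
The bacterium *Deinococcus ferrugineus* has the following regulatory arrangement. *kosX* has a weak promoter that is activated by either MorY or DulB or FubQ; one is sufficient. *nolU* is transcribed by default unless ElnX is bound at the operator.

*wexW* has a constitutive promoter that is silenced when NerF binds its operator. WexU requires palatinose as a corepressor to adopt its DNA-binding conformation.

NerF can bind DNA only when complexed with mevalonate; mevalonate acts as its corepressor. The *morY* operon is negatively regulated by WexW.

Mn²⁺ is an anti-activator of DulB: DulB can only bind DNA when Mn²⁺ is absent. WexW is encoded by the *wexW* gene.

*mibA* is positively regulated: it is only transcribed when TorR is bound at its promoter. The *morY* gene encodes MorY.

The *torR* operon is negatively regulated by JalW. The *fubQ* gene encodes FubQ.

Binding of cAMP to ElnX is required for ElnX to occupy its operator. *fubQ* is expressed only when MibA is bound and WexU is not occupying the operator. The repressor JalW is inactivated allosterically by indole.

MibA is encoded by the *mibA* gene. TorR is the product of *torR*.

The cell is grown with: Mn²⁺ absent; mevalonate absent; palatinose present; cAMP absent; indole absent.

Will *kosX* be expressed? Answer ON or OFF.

ON

Mevalonate is absent, so NerF is inactive.
With no repressor bound, *wexW* is transcribed.
So WexW is produced and active.
With repressor WexW bound, *morY* is not transcribed.
So MorY is not produced.
Mn²⁺ is absent, so DulB is active.
Indole is absent, so JalW is active.
With repressor JalW bound, *torR* is not transcribed.
So TorR is not produced.
Required activator TorR is absent, so *mibA* is not transcribed.
So MibA is not produced.
Palatinose is present, so WexU is active.
With repressor WexU bound, *fubQ* is not transcribed.
So FubQ is not produced.
Activator DulB is present, so *kosX* is transcribed.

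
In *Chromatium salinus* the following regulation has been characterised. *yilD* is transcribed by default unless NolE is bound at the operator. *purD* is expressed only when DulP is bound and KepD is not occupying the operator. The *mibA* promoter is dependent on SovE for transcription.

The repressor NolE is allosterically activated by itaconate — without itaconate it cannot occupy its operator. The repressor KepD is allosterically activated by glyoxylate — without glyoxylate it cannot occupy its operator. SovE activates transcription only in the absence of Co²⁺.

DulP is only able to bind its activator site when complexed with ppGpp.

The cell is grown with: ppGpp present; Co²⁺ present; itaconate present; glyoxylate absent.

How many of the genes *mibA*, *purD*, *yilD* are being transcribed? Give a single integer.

Co²⁺ is present, so SovE is inactive.
Required activator SovE is absent, so *mibA* is not transcribed.
→ *mibA* is OFF.
ppGpp is present, so DulP is active.
Glyoxylate is absent, so KepD is inactive.
No repressor is bound and DulP is active, so *purD* is transcribed.
→ *purD* is ON.
Itaconate is present, so NolE is active.
With repressor NolE bound, *yilD* is not transcribed.
→ *yilD* is OFF.
1 of the 3 genes is transcribed.

1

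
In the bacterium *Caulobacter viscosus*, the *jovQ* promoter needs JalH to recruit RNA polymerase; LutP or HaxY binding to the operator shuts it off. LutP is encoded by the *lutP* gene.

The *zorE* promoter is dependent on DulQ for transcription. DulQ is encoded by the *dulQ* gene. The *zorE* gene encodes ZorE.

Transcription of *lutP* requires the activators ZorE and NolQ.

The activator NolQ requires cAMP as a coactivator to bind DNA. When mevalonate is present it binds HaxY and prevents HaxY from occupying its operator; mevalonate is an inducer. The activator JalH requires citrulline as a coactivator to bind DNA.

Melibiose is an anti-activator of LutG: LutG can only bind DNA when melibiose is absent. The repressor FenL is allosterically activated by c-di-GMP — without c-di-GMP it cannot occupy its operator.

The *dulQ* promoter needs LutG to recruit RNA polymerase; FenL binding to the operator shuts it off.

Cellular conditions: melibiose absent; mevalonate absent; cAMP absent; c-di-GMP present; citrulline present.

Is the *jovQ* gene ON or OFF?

Citrulline is present, so JalH is active.
c-di-GMP is present, so FenL is active.
Melibiose is absent, so LutG is active.
With repressor FenL bound, *dulQ* is not transcribed.
So DulQ is not produced.
Required activator DulQ is absent, so *zorE* is not transcribed.
So ZorE is not produced.
cAMP is absent, so NolQ is inactive.
Required activator ZorE is absent, so *lutP* is not transcribed.
So LutP is not produced.
Mevalonate is absent, so HaxY is active.
With repressor HaxY bound, *jovQ* is not transcribed.

OFF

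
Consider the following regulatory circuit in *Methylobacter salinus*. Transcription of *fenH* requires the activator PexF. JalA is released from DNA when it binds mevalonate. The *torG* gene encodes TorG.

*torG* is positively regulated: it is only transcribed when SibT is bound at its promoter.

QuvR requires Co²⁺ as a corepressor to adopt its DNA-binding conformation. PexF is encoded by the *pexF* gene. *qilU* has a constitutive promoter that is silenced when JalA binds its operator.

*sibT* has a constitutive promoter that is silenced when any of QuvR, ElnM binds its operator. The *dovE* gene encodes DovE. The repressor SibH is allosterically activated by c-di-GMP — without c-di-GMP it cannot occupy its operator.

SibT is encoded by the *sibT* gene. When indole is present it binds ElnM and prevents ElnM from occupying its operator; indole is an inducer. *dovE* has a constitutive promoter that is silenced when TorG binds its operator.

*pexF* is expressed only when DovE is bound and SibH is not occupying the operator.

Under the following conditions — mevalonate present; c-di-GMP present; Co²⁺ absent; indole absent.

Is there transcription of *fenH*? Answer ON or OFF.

OFF

Co²⁺ is absent, so QuvR is inactive.
Indole is absent, so ElnM is active.
With repressor ElnM bound, *sibT* is not transcribed.
So SibT is not produced.
Required activator SibT is absent, so *torG* is not transcribed.
So TorG is not produced.
With no repressor bound, *dovE* is transcribed.
So DovE is produced and active.
c-di-GMP is present, so SibH is active.
With repressor SibH bound, *pexF* is not transcribed.
So PexF is not produced.
Required activator PexF is absent, so *fenH* is not transcribed.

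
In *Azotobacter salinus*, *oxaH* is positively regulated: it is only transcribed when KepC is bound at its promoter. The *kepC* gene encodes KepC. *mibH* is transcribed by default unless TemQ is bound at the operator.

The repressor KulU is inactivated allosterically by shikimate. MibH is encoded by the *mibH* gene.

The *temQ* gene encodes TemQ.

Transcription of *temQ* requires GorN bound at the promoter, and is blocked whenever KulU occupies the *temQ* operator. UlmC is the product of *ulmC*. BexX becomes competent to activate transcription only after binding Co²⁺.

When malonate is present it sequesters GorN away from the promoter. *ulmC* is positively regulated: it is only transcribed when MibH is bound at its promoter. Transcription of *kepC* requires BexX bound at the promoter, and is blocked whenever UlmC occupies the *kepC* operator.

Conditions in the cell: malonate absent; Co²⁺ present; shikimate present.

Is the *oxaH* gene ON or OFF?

ON

Shikimate is present, so KulU is inactive.
Malonate is absent, so GorN is active.
No repressor is bound and GorN is active, so *temQ* is transcribed.
So TemQ is produced and active.
With repressor TemQ bound, *mibH* is not transcribed.
So MibH is not produced.
Required activator MibH is absent, so *ulmC* is not transcribed.
So UlmC is not produced.
Co²⁺ is present, so BexX is active.
No repressor is bound and BexX is active, so *kepC* is transcribed.
So KepC is produced and active.
No repressor is bound and KepC is active, so *oxaH* is transcribed.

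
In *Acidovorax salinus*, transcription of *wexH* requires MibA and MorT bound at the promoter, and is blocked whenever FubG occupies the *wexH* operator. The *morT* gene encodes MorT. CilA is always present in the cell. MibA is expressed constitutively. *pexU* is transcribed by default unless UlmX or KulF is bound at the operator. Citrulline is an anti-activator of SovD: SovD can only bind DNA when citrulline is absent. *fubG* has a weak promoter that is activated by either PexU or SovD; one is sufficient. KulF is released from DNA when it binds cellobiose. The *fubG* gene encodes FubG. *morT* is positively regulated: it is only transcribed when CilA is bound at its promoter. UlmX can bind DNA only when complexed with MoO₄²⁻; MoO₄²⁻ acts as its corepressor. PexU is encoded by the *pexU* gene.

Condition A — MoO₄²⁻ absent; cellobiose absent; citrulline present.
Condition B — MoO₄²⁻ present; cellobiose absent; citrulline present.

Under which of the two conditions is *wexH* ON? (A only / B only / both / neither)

both

Condition A:
MibA is produced constitutively and is active.
CilA is produced constitutively and is active.
No repressor is bound and CilA is active, so *morT* is transcribed.
So MorT is produced and active.
MoO₄²⁻ is absent, so UlmX is inactive.
Cellobiose is absent, so KulF is active.
With repressor KulF bound, *pexU* is not transcribed.
So PexU is not produced.
Citrulline is present, so SovD is inactive.
No activator is available at the *fubG* promoter, so *fubG* is not transcribed.
So FubG is not produced.
No repressor is bound and MibA and MorT are active, so *wexH* is transcribed.
→ *wexH* is ON in A.
Condition B:
MibA is produced constitutively and is active.
CilA is produced constitutively and is active.
No repressor is bound and CilA is active, so *morT* is transcribed.
So MorT is produced and active.
MoO₄²⁻ is present, so UlmX is active.
Cellobiose is absent, so KulF is active.
With repressor UlmX bound, *pexU* is not transcribed.
So PexU is not produced.
Citrulline is present, so SovD is inactive.
No activator is available at the *fubG* promoter, so *fubG* is not transcribed.
So FubG is not produced.
No repressor is bound and MibA and MorT are active, so *wexH* is transcribed.
→ *wexH* is ON in B.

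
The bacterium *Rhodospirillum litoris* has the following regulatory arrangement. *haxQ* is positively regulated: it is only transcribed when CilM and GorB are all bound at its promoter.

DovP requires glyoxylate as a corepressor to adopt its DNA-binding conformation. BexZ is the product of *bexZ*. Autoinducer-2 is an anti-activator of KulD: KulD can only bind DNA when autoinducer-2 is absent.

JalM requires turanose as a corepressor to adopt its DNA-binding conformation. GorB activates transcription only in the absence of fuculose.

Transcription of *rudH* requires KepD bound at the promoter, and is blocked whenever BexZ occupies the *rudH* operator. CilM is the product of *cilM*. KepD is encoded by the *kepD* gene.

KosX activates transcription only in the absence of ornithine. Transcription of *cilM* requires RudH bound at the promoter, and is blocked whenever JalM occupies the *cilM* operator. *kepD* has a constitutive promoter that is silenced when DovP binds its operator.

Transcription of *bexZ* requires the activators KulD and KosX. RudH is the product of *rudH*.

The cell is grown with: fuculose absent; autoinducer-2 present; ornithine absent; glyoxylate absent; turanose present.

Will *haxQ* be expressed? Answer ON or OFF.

OFF

Turanose is present, so JalM is active.
Glyoxylate is absent, so DovP is inactive.
With no repressor bound, *kepD* is transcribed.
So KepD is produced and active.
Autoinducer-2 is present, so KulD is inactive.
Ornithine is absent, so KosX is active.
Required activator KulD is absent, so *bexZ* is not transcribed.
So BexZ is not produced.
No repressor is bound and KepD is active, so *rudH* is transcribed.
So RudH is produced and active.
With repressor JalM bound, *cilM* is not transcribed.
So CilM is not produced.
Fuculose is absent, so GorB is active.
Required activator CilM is absent, so *haxQ* is not transcribed.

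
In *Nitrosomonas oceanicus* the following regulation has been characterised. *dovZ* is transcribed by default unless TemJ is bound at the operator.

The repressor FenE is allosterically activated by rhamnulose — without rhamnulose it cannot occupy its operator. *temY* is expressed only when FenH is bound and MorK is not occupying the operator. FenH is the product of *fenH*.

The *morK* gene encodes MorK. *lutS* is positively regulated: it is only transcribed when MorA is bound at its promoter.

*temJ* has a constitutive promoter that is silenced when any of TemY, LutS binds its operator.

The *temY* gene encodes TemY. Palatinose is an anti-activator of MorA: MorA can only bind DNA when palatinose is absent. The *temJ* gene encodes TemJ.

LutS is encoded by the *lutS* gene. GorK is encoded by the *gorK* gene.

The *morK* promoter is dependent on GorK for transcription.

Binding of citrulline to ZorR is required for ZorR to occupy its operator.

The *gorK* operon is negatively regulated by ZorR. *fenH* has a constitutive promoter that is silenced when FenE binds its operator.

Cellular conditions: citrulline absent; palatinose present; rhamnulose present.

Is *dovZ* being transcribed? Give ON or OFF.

OFF

Citrulline is absent, so ZorR is inactive.
With no repressor bound, *gorK* is transcribed.
So GorK is produced and active.
No repressor is bound and GorK is active, so *morK* is transcribed.
So MorK is produced and active.
Rhamnulose is present, so FenE is active.
With repressor FenE bound, *fenH* is not transcribed.
So FenH is not produced.
With repressor MorK bound, *temY* is not transcribed.
So TemY is not produced.
Palatinose is present, so MorA is inactive.
Required activator MorA is absent, so *lutS* is not transcribed.
So LutS is not produced.
With no repressor bound, *temJ* is transcribed.
So TemJ is produced and active.
With repressor TemJ bound, *dovZ* is not transcribed.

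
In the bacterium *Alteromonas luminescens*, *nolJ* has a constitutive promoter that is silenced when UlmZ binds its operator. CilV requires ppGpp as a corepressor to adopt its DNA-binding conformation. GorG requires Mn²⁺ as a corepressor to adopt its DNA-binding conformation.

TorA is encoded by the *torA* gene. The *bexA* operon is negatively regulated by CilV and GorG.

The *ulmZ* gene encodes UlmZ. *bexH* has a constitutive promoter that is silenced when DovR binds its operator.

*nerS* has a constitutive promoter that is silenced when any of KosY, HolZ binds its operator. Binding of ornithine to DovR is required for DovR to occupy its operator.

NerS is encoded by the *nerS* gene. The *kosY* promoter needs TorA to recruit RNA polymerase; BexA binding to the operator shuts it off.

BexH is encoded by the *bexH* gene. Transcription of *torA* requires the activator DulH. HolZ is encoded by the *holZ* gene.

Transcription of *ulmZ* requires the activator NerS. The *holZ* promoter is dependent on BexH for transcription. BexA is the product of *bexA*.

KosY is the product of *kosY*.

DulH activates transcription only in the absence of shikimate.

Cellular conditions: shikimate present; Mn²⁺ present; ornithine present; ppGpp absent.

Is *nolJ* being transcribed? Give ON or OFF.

Shikimate is present, so DulH is inactive.
Required activator DulH is absent, so *torA* is not transcribed.
So TorA is not produced.
ppGpp is absent, so CilV is inactive.
Mn²⁺ is present, so GorG is active.
With repressor GorG bound, *bexA* is not transcribed.
So BexA is not produced.
Required activator TorA is absent, so *kosY* is not transcribed.
So KosY is not produced.
Ornithine is present, so DovR is active.
With repressor DovR bound, *bexH* is not transcribed.
So BexH is not produced.
Required activator BexH is absent, so *holZ* is not transcribed.
So HolZ is not produced.
With no repressor bound, *nerS* is transcribed.
So NerS is produced and active.
No repressor is bound and NerS is active, so *ulmZ* is transcribed.
So UlmZ is produced and active.
With repressor UlmZ bound, *nolJ* is not transcribed.

OFF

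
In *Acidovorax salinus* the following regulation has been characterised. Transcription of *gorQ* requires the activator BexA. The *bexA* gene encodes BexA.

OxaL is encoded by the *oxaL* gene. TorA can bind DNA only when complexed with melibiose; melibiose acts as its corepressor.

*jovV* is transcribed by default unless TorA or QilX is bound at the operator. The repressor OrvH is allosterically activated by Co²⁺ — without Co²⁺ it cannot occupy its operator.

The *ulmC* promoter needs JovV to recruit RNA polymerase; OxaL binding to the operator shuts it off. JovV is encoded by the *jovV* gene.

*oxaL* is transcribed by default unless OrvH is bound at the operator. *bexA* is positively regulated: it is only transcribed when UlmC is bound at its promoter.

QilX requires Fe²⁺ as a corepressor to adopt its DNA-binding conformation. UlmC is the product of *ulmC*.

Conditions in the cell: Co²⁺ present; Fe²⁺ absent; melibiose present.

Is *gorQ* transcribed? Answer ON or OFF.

Melibiose is present, so TorA is active.
Fe²⁺ is absent, so QilX is inactive.
With repressor TorA bound, *jovV* is not transcribed.
So JovV is not produced.
Co²⁺ is present, so OrvH is active.
With repressor OrvH bound, *oxaL* is not transcribed.
So OxaL is not produced.
Required activator JovV is absent, so *ulmC* is not transcribed.
So UlmC is not produced.
Required activator UlmC is absent, so *bexA* is not transcribed.
So BexA is not produced.
Required activator BexA is absent, so *gorQ* is not transcribed.

OFF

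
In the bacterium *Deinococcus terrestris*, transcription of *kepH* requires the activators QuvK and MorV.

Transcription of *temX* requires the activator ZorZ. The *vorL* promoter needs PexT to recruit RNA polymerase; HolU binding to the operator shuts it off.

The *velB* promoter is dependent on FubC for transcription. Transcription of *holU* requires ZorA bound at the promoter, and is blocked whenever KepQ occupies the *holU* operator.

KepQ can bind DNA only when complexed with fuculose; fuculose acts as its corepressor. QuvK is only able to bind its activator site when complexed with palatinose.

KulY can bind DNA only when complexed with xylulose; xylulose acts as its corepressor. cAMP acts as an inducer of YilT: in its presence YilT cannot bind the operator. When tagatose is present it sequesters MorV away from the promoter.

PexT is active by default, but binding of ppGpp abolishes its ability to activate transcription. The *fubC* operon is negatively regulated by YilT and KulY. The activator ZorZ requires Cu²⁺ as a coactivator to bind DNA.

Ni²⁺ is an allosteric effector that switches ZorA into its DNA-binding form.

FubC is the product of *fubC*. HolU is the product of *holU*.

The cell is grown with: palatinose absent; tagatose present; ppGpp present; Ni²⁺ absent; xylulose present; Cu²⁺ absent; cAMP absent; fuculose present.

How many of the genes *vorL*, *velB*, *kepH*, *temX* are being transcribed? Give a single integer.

ppGpp is present, so PexT is inactive.
Fuculose is present, so KepQ is active.
Ni²⁺ is absent, so ZorA is inactive.
With repressor KepQ bound, *holU* is not transcribed.
So HolU is not produced.
Required activator PexT is absent, so *vorL* is not transcribed.
→ *vorL* is OFF.
cAMP is absent, so YilT is active.
Xylulose is present, so KulY is active.
With repressor YilT bound, *fubC* is not transcribed.
So FubC is not produced.
Required activator FubC is absent, so *velB* is not transcribed.
→ *velB* is OFF.
Palatinose is absent, so QuvK is inactive.
Tagatose is present, so MorV is inactive.
Required activator QuvK is absent, so *kepH* is not transcribed.
→ *kepH* is OFF.
Cu²⁺ is absent, so ZorZ is inactive.
Required activator ZorZ is absent, so *temX* is not transcribed.
→ *temX* is OFF.
0 of the 4 genes are transcribed.

0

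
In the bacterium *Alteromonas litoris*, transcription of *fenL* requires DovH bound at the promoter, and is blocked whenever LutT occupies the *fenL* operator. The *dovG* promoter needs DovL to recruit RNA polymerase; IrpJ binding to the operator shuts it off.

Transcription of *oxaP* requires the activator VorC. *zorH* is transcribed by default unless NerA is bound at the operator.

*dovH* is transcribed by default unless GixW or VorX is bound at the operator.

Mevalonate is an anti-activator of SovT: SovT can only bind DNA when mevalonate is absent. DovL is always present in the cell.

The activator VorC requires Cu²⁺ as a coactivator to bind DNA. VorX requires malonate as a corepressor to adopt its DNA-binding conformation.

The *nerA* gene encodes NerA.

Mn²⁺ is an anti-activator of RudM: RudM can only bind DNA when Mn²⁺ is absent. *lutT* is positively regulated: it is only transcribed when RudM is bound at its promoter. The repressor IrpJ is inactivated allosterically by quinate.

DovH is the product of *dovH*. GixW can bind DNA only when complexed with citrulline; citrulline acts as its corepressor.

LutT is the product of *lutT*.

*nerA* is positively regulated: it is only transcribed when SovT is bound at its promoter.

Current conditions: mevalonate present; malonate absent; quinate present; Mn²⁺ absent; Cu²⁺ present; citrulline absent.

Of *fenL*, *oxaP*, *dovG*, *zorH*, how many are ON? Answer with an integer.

3

Mn²⁺ is absent, so RudM is active.
No repressor is bound and RudM is active, so *lutT* is transcribed.
So LutT is produced and active.
Citrulline is absent, so GixW is inactive.
Malonate is absent, so VorX is inactive.
With no repressor bound, *dovH* is transcribed.
So DovH is produced and active.
With repressor LutT bound, *fenL* is not transcribed.
→ *fenL* is OFF.
Cu²⁺ is present, so VorC is active.
No repressor is bound and VorC is active, so *oxaP* is transcribed.
→ *oxaP* is ON.
Quinate is present, so IrpJ is inactive.
DovL is produced constitutively and is active.
No repressor is bound and DovL is active, so *dovG* is transcribed.
→ *dovG* is ON.
Mevalonate is present, so SovT is inactive.
Required activator SovT is absent, so *nerA* is not transcribed.
So NerA is not produced.
With no repressor bound, *zorH* is transcribed.
→ *zorH* is ON.
3 of the 4 genes are transcribed.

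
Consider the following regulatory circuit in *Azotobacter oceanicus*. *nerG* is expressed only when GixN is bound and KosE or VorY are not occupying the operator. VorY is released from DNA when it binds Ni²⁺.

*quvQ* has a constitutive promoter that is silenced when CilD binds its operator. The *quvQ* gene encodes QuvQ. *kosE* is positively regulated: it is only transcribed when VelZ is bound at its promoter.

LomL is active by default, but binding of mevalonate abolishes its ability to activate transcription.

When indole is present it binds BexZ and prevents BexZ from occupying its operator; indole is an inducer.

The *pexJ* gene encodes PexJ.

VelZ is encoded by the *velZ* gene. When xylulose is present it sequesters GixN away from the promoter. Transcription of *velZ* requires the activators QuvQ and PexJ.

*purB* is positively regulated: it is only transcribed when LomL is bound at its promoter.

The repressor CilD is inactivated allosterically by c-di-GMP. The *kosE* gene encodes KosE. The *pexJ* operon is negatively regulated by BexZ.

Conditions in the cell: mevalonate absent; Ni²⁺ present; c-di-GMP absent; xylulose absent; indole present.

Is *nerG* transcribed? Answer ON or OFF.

ON

c-di-GMP is absent, so CilD is active.
With repressor CilD bound, *quvQ* is not transcribed.
So QuvQ is not produced.
Indole is present, so BexZ is inactive.
With no repressor bound, *pexJ* is transcribed.
So PexJ is produced and active.
Required activator QuvQ is absent, so *velZ* is not transcribed.
So VelZ is not produced.
Required activator VelZ is absent, so *kosE* is not transcribed.
So KosE is not produced.
Ni²⁺ is present, so VorY is inactive.
Xylulose is absent, so GixN is active.
No repressor is bound and GixN is active, so *nerG* is transcribed.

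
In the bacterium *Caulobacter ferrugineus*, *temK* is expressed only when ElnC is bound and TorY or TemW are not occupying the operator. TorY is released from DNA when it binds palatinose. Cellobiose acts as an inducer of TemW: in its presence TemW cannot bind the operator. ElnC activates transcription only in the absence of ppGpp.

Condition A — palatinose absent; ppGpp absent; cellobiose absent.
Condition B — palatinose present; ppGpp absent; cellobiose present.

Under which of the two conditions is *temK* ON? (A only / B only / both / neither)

B only

Condition A:
Palatinose is absent, so TorY is active.
ppGpp is absent, so ElnC is active.
Cellobiose is absent, so TemW is active.
With repressor TorY bound, *temK* is not transcribed.
→ *temK* is OFF in A.
Condition B:
Palatinose is present, so TorY is inactive.
ppGpp is absent, so ElnC is active.
Cellobiose is present, so TemW is inactive.
No repressor is bound and ElnC is active, so *temK* is transcribed.
→ *temK* is ON in B.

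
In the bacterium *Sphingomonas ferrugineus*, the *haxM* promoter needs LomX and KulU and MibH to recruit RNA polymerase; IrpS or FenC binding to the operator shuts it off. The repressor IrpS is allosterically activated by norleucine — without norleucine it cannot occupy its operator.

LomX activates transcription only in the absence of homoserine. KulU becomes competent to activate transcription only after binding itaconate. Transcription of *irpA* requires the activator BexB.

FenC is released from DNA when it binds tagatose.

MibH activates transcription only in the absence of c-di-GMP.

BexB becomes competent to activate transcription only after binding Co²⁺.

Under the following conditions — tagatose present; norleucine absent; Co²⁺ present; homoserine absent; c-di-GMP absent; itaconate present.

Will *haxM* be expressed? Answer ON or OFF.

ON

Norleucine is absent, so IrpS is inactive.
Homoserine is absent, so LomX is active.
Itaconate is present, so KulU is active.
c-di-GMP is absent, so MibH is active.
Tagatose is present, so FenC is inactive.
No repressor is bound and LomX and KulU and MibH are active, so *haxM* is transcribed.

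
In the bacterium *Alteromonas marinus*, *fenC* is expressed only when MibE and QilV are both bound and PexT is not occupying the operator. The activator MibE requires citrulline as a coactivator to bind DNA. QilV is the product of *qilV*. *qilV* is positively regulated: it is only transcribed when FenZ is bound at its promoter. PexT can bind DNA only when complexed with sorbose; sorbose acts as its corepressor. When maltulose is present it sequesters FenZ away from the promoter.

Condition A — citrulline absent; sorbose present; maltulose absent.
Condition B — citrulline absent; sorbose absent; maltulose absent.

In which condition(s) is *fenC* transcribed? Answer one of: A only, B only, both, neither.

Condition A:
Citrulline is absent, so MibE is inactive.
Sorbose is present, so PexT is active.
Maltulose is absent, so FenZ is active.
No repressor is bound and FenZ is active, so *qilV* is transcribed.
So QilV is produced and active.
With repressor PexT bound, *fenC* is not transcribed.
→ *fenC* is OFF in A.
Condition B:
Citrulline is absent, so MibE is inactive.
Sorbose is absent, so PexT is inactive.
Maltulose is absent, so FenZ is active.
No repressor is bound and FenZ is active, so *qilV* is transcribed.
So QilV is produced and active.
Required activator MibE is absent, so *fenC* is not transcribed.
→ *fenC* is OFF in B.

neither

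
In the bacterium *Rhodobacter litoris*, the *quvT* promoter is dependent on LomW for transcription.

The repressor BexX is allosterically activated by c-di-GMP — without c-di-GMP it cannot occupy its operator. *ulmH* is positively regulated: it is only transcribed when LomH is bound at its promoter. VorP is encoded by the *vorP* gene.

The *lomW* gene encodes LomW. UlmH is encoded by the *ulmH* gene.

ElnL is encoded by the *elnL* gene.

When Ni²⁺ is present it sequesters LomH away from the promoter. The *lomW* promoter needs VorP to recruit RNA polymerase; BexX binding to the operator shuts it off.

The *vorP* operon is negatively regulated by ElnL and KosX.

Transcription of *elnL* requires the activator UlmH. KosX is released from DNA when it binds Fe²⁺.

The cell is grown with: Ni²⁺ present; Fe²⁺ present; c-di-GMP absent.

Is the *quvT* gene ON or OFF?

ON

Ni²⁺ is present, so LomH is inactive.
Required activator LomH is absent, so *ulmH* is not transcribed.
So UlmH is not produced.
Required activator UlmH is absent, so *elnL* is not transcribed.
So ElnL is not produced.
Fe²⁺ is present, so KosX is inactive.
With no repressor bound, *vorP* is transcribed.
So VorP is produced and active.
c-di-GMP is absent, so BexX is inactive.
No repressor is bound and VorP is active, so *lomW* is transcribed.
So LomW is produced and active.
No repressor is bound and LomW is active, so *quvT* is transcribed.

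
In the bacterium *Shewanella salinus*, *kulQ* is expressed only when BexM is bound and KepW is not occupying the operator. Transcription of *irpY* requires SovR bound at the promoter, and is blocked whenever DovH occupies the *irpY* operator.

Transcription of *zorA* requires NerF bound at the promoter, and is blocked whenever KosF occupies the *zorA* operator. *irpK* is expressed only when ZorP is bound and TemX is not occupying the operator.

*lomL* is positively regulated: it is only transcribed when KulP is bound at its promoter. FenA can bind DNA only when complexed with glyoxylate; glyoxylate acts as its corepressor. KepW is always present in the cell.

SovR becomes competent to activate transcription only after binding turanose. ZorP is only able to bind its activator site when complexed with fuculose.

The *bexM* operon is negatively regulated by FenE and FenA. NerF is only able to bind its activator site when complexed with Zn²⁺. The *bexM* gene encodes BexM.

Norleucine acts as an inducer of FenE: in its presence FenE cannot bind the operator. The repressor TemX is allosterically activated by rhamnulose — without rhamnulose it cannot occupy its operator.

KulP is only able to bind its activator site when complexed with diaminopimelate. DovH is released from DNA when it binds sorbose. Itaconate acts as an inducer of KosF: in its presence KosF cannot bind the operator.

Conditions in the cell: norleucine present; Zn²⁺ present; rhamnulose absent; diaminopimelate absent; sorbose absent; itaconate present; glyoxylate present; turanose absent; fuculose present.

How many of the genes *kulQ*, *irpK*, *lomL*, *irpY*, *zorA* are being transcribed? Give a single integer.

2

Norleucine is present, so FenE is inactive.
Glyoxylate is present, so FenA is active.
With repressor FenA bound, *bexM* is not transcribed.
So BexM is not produced.
KepW is produced constitutively and is active.
With repressor KepW bound, *kulQ* is not transcribed.
→ *kulQ* is OFF.
Fuculose is present, so ZorP is active.
Rhamnulose is absent, so TemX is inactive.
No repressor is bound and ZorP is active, so *irpK* is transcribed.
→ *irpK* is ON.
Diaminopimelate is absent, so KulP is inactive.
Required activator KulP is absent, so *lomL* is not transcribed.
→ *lomL* is OFF.
Sorbose is absent, so DovH is active.
Turanose is absent, so SovR is inactive.
With repressor DovH bound, *irpY* is not transcribed.
→ *irpY* is OFF.
Zn²⁺ is present, so NerF is active.
Itaconate is present, so KosF is inactive.
No repressor is bound and NerF is active, so *zorA* is transcribed.
→ *zorA* is ON.
2 of the 5 genes are transcribed.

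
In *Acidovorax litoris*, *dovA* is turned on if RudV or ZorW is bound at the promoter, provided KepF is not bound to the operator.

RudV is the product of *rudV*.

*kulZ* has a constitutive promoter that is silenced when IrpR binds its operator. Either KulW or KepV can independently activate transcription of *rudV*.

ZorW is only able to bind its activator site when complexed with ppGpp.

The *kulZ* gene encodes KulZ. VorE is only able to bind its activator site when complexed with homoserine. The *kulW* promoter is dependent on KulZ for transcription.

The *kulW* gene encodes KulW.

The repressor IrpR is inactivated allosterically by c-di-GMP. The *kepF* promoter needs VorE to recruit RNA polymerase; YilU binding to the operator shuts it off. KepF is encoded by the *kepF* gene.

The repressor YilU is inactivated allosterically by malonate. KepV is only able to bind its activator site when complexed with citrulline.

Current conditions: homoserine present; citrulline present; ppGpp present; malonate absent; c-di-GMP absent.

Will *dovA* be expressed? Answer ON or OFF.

ON

c-di-GMP is absent, so IrpR is active.
With repressor IrpR bound, *kulZ* is not transcribed.
So KulZ is not produced.
Required activator KulZ is absent, so *kulW* is not transcribed.
So KulW is not produced.
Citrulline is present, so KepV is active.
Activator KepV is present, so *rudV* is transcribed.
So RudV is produced and active.
Malonate is absent, so YilU is active.
Homoserine is present, so VorE is active.
With repressor YilU bound, *kepF* is not transcribed.
So KepF is not produced.
ppGpp is present, so ZorW is active.
Activator RudV is present, so *dovA* is transcribed.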